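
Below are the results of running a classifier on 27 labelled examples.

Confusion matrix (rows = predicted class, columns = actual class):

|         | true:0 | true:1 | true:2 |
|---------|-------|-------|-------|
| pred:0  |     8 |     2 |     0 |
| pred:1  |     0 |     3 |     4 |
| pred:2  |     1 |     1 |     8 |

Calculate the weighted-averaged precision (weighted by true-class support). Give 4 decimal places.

Per-class precision (TP/(TP+FP)):
  0: TP=8, FP=2+0=2 → 8/10 = 0.80000
  1: TP=3, FP=0+4=4 → 3/7 = 0.42857
  2: TP=8, FP=1+1=2 → 8/10 = 0.80000
Weighted-precision = Σ (supportᵢ/N)·precisionᵢ with N=27: (9/27)·0.80000 + (6/27)·0.42857 + (12/27)·0.80000 = 0.7175

0.7175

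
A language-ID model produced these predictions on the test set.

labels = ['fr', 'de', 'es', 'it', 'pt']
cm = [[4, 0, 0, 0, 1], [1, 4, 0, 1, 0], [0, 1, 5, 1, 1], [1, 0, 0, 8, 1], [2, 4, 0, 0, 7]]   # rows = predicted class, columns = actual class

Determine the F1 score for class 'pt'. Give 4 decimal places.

0.6087

One-vs-rest for 'pt': TP = diagonal; FP = other classes predicted 'pt'; FN = 'pt' predicted as other.
F1 score = 2·TP/(2·TP+FP+FN).
pt: TP=7, FP=2+4+0+0=6, FN=1+0+1+1=3 → 14/23 = 0.60870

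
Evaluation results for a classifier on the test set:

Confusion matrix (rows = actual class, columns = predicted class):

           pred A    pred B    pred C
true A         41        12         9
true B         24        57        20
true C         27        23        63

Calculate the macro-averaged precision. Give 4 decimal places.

Per-class precision (TP/(TP+FP)):
  A: TP=41, FP=24+27=51 → 41/92 = 0.44565
  B: TP=57, FP=12+23=35 → 57/92 = 0.61957
  C: TP=63, FP=9+20=29 → 63/92 = 0.68478
Macro-precision = mean = (0.44565 + 0.61957 + 0.68478) / 3 = 0.5833

0.5833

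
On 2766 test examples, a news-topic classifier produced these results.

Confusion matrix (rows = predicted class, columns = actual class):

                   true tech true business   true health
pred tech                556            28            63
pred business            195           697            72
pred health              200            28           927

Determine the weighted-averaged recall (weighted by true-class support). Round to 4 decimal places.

Per-class recall (TP/(TP+FN)):
  tech: TP=556, FN=195+200=395 → 556/951 = 0.58465
  business: TP=697, FN=28+28=56 → 697/753 = 0.92563
  health: TP=927, FN=63+72=135 → 927/1062 = 0.87288
Weighted-recall = Σ (supportᵢ/N)·recallᵢ with N=2766: (951/2766)·0.58465 + (753/2766)·0.92563 + (1062/2766)·0.87288 = 0.7881

0.7881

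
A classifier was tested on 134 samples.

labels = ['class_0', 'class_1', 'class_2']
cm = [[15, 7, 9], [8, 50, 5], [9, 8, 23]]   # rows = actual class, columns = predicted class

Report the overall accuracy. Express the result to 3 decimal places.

Accuracy = trace / total = (15+50+23=88) / 134 = 88/134 = 0.657

0.657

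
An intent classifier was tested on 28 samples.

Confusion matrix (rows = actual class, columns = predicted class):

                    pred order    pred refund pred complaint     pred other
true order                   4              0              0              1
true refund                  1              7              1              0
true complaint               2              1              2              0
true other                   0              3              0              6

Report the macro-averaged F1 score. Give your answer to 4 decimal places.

0.6542

Per-class F1 score (2·TP/(2·TP+FP+FN)):
  order: TP=4, FP=1+2+0=3, FN=0+0+1=1 → 8/12 = 0.66667
  refund: TP=7, FP=0+1+3=4, FN=1+1+0=2 → 14/20 = 0.70000
  complaint: TP=2, FP=0+1+0=1, FN=2+1+0=3 → 4/8 = 0.50000
  other: TP=6, FP=1+0+0=1, FN=0+3+0=3 → 12/16 = 0.75000
Macro-F1 score = mean = (0.66667 + 0.70000 + 0.50000 + 0.75000) / 4 = 0.6542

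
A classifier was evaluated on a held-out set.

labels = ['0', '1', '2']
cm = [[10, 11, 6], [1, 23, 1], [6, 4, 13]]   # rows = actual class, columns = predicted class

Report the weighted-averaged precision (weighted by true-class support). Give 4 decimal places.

0.6129

Per-class precision (TP/(TP+FP)):
  0: TP=10, FP=1+6=7 → 10/17 = 0.58824
  1: TP=23, FP=11+4=15 → 23/38 = 0.60526
  2: TP=13, FP=6+1=7 → 13/20 = 0.65000
Weighted-precision = Σ (supportᵢ/N)·precisionᵢ with N=75: (27/75)·0.58824 + (25/75)·0.60526 + (23/75)·0.65000 = 0.6129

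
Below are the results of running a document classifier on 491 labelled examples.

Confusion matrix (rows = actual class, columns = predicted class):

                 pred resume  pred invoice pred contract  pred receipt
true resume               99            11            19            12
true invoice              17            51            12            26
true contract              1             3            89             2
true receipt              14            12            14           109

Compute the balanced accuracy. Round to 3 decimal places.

0.713

Balanced accuracy = mean of per-class recall.
  resume: recall = 99/141 = 0.7021
  invoice: recall = 51/106 = 0.4811
  contract: recall = 89/95 = 0.9368
  receipt: recall = 109/149 = 0.7315
Mean = (0.7021 + 0.4811 + 0.9368 + 0.7315) / 4 = 0.713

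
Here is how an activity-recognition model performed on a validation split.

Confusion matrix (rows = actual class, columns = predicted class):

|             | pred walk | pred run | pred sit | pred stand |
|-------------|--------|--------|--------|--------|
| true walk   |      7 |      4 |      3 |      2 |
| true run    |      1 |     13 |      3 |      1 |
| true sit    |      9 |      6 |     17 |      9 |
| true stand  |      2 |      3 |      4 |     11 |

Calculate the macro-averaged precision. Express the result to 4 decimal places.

Per-class precision (TP/(TP+FP)):
  walk: TP=7, FP=1+9+2=12 → 7/19 = 0.36842
  run: TP=13, FP=4+6+3=13 → 13/26 = 0.50000
  sit: TP=17, FP=3+3+4=10 → 17/27 = 0.62963
  stand: TP=11, FP=2+1+9=12 → 11/23 = 0.47826
Macro-precision = mean = (0.36842 + 0.50000 + 0.62963 + 0.47826) / 4 = 0.4941

0.4941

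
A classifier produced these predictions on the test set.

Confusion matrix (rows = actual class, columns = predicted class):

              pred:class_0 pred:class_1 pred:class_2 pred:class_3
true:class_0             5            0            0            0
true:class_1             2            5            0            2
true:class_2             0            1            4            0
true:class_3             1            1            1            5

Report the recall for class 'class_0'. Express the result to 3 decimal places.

1.000

One-vs-rest for 'class_0': TP = diagonal; FP = other classes predicted 'class_0'; FN = 'class_0' predicted as other.
recall = TP/(TP+FN).
class_0: TP=5, FN=0+0+0=0 → 5/5 = 1.0000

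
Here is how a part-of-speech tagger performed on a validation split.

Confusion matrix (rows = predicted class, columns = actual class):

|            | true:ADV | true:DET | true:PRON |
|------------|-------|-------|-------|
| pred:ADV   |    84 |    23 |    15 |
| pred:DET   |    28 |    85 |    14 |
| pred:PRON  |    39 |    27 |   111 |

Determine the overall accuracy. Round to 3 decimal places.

Accuracy = trace / total = (84+85+111=280) / 426 = 280/426 = 0.657

0.657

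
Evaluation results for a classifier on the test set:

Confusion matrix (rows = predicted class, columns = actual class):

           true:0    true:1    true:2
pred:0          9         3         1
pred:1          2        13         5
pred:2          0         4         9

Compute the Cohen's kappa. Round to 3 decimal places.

0.499

Observed agreement pₒ = trace/N = 31/46 = 0.6739
Expected agreement pₑ = Σ (rowᵢ·colᵢ)/N² = (11·13 + 20·20 + 15·13)/46² = 0.3488
κ = (pₒ − pₑ)/(1 − pₑ) = (0.6739 − 0.3488)/(1 − 0.3488) = 0.499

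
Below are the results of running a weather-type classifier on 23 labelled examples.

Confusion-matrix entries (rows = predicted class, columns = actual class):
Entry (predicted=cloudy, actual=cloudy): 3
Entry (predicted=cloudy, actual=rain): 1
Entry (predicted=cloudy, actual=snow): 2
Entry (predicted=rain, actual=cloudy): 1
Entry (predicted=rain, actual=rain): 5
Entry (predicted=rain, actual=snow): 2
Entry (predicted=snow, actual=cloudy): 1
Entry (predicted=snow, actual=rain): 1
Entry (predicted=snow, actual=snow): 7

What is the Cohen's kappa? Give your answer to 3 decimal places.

0.465

Observed agreement pₒ = trace/N = 15/23 = 0.6522
Expected agreement pₑ = Σ (rowᵢ·colᵢ)/N² = (5·6 + 7·8 + 11·9)/23² = 0.3497
κ = (pₒ − pₑ)/(1 − pₑ) = (0.6522 − 0.3497)/(1 − 0.3497) = 0.465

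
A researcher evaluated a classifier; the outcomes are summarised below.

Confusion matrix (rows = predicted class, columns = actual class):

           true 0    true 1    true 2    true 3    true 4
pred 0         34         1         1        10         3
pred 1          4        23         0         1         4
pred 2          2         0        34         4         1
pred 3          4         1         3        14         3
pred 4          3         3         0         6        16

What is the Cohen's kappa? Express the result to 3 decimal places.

Observed agreement pₒ = trace/N = 121/175 = 0.6914
Expected agreement pₑ = Σ (rowᵢ·colᵢ)/N² = (47·49 + 28·32 + 38·41 + 35·25 + 27·28)/175² = 0.2086
κ = (pₒ − pₑ)/(1 − pₑ) = (0.6914 − 0.2086)/(1 − 0.2086) = 0.610

0.610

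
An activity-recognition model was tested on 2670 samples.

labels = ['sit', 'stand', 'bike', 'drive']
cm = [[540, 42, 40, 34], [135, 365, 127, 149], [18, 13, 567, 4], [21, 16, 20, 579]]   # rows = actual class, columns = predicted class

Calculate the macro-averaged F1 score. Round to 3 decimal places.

0.763

Per-class F1 score (2·TP/(2·TP+FP+FN)):
  sit: TP=540, FP=135+18+21=174, FN=42+40+34=116 → 1080/1370 = 0.7883
  stand: TP=365, FP=42+13+16=71, FN=135+127+149=411 → 730/1212 = 0.6023
  bike: TP=567, FP=40+127+20=187, FN=18+13+4=35 → 1134/1356 = 0.8363
  drive: TP=579, FP=34+149+4=187, FN=21+16+20=57 → 1158/1402 = 0.8260
Macro-F1 score = mean = (0.7883 + 0.6023 + 0.8363 + 0.8260) / 4 = 0.763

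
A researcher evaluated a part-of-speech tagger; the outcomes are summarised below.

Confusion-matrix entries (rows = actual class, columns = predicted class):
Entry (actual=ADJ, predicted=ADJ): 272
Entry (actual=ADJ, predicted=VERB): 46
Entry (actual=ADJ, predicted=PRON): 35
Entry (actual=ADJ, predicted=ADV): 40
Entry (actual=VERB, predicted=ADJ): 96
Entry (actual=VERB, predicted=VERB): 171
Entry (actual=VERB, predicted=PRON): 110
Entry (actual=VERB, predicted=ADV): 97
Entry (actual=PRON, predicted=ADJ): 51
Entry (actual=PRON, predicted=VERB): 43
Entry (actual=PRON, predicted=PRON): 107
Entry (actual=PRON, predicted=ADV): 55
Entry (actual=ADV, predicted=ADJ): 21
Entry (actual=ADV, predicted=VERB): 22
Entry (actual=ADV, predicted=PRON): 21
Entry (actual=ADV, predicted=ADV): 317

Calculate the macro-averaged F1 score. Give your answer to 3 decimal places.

0.556

Per-class F1 score (2·TP/(2·TP+FP+FN)):
  ADJ: TP=272, FP=96+51+21=168, FN=46+35+40=121 → 544/833 = 0.6531
  VERB: TP=171, FP=46+43+22=111, FN=96+110+97=303 → 342/756 = 0.4524
  PRON: TP=107, FP=35+110+21=166, FN=51+43+55=149 → 214/529 = 0.4045
  ADV: TP=317, FP=40+97+55=192, FN=21+22+21=64 → 634/890 = 0.7124
Macro-F1 score = mean = (0.6531 + 0.4524 + 0.4045 + 0.7124) / 4 = 0.556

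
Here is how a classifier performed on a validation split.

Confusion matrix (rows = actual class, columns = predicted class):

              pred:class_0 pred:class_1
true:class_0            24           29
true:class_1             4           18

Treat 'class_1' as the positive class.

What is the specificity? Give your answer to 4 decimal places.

0.4528

Specificity = TN/(TN+FP) = 24/(24+29) = 0.4528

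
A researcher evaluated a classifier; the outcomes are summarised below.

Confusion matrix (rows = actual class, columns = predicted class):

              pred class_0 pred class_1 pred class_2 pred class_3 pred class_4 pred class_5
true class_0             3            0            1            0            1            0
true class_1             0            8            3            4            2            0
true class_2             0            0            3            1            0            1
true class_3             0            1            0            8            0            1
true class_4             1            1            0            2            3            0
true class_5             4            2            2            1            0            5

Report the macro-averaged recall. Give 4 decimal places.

Per-class recall (TP/(TP+FN)):
  class_0: TP=3, FN=0+1+0+1+0=2 → 3/5 = 0.60000
  class_1: TP=8, FN=0+3+4+2+0=9 → 8/17 = 0.47059
  class_2: TP=3, FN=0+0+1+0+1=2 → 3/5 = 0.60000
  class_3: TP=8, FN=0+1+0+0+1=2 → 8/10 = 0.80000
  class_4: TP=3, FN=1+1+0+2+0=4 → 3/7 = 0.42857
  class_5: TP=5, FN=4+2+2+1+0=9 → 5/14 = 0.35714
Macro-recall = mean = (0.60000 + 0.47059 + 0.60000 + 0.80000 + 0.42857 + 0.35714) / 6 = 0.5427

0.5427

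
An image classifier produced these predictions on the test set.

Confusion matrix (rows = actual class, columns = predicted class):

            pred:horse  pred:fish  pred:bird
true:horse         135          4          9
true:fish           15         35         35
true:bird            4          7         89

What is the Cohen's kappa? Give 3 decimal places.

Observed agreement pₒ = trace/N = 259/333 = 0.7778
Expected agreement pₑ = Σ (rowᵢ·colᵢ)/N² = (148·154 + 85·46 + 100·133)/333² = 0.3607
κ = (pₒ − pₑ)/(1 − pₑ) = (0.7778 − 0.3607)/(1 − 0.3607) = 0.652

0.652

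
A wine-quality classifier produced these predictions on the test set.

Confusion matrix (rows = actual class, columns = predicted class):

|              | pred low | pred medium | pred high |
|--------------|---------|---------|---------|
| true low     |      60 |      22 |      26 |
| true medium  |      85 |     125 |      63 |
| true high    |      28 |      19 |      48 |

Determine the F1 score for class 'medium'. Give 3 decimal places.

0.569

One-vs-rest for 'medium': TP = diagonal; FP = other classes predicted 'medium'; FN = 'medium' predicted as other.
F1 score = 2·TP/(2·TP+FP+FN).
medium: TP=125, FP=22+19=41, FN=85+63=148 → 250/439 = 0.5695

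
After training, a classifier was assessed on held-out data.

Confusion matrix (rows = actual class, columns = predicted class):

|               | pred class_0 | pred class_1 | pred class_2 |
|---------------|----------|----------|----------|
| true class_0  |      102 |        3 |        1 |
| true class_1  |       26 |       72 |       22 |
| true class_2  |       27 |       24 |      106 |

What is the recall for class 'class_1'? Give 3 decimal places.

0.600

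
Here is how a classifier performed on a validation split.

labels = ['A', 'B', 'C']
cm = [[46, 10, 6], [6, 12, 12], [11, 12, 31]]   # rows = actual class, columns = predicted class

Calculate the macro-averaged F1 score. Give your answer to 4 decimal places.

0.5710

Per-class F1 score (2·TP/(2·TP+FP+FN)):
  A: TP=46, FP=6+11=17, FN=10+6=16 → 92/125 = 0.73600
  B: TP=12, FP=10+12=22, FN=6+12=18 → 24/64 = 0.37500
  C: TP=31, FP=6+12=18, FN=11+12=23 → 62/103 = 0.60194
Macro-F1 score = mean = (0.73600 + 0.37500 + 0.60194) / 3 = 0.5710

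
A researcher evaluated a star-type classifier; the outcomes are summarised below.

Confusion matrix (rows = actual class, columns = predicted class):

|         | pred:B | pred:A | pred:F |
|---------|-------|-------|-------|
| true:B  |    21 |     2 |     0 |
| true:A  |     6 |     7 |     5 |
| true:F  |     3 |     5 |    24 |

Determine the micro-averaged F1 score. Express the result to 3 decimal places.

0.712

Micro-averaging pools counts across classes: ΣTP=52, ΣFP=21, ΣFN=21.
Micro-F1 score = 2·TP/(2·TP+FP+FN) on pooled counts = 0.712 (equals overall accuracy in single-label multiclass).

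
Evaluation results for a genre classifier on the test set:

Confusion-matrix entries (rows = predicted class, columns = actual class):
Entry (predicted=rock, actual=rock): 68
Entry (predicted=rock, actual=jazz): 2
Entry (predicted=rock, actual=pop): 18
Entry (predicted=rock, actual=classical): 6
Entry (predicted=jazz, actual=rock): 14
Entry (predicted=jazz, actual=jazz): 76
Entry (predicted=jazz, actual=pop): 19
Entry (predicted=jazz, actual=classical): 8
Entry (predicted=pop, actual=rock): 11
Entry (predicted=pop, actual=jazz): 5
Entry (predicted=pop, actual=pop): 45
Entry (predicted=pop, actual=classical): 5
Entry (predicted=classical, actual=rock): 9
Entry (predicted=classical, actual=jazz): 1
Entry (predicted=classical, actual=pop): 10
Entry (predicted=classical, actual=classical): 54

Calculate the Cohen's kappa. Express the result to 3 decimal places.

Observed agreement pₒ = trace/N = 243/351 = 0.6923
Expected agreement pₑ = Σ (rowᵢ·colᵢ)/N² = (102·94 + 84·117 + 92·66 + 73·74)/351² = 0.2507
κ = (pₒ − pₑ)/(1 − pₑ) = (0.6923 − 0.2507)/(1 − 0.2507) = 0.589

0.589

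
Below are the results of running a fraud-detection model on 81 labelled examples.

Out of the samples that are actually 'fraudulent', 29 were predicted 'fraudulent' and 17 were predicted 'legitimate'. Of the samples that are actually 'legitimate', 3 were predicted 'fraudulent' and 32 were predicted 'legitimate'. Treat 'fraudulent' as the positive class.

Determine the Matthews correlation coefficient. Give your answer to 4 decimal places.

0.5520

MCC = (TP·TN − FP·FN) / √((TP+FP)(TP+FN)(TN+FP)(TN+FN))
Numerator = 29·32 − 3·17 = 877
Denominator = √(32·46·35·49) = √2524480 = 1588.8612
MCC = 877 / 1588.8612 = 0.5520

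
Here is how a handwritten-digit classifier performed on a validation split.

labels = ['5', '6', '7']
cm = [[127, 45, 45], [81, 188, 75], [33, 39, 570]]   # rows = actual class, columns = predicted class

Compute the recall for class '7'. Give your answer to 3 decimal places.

0.888

One-vs-rest for '7': TP = diagonal; FP = other classes predicted '7'; FN = '7' predicted as other.
recall = TP/(TP+FN).
7: TP=570, FN=33+39=72 → 570/642 = 0.8879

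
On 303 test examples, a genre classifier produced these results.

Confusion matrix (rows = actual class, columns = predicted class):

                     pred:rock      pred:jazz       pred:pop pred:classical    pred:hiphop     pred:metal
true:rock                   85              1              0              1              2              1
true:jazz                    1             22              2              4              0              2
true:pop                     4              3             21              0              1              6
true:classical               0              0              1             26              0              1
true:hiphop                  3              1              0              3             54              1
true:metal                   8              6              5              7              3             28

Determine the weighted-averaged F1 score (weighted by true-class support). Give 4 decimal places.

Per-class F1 score (2·TP/(2·TP+FP+FN)):
  rock: TP=85, FP=1+4+0+3+8=16, FN=1+0+1+2+1=5 → 170/191 = 0.89005
  jazz: TP=22, FP=1+3+0+1+6=11, FN=1+2+4+0+2=9 → 44/64 = 0.68750
  pop: TP=21, FP=0+2+1+0+5=8, FN=4+3+0+1+6=14 → 42/64 = 0.65625
  classical: TP=26, FP=1+4+0+3+7=15, FN=0+0+1+0+1=2 → 52/69 = 0.75362
  hiphop: TP=54, FP=2+0+1+0+3=6, FN=3+1+0+3+1=8 → 108/122 = 0.88525
  metal: TP=28, FP=1+2+6+1+1=11, FN=8+6+5+7+3=29 → 56/96 = 0.58333
Weighted-F1 score = Σ (supportᵢ/N)·F1 scoreᵢ with N=303: (90/303)·0.89005 + (31/303)·0.68750 + (35/303)·0.65625 + (28/303)·0.75362 + (62/303)·0.88525 + (57/303)·0.58333 = 0.7710

0.7710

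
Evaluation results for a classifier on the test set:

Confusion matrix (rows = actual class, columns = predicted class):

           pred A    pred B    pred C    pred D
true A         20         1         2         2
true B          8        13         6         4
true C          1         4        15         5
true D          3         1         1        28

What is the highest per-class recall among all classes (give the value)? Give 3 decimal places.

Per-class recall (TP/(TP+FN)):
  A: TP=20, FN=1+2+2=5 → 20/25 = 0.8000
  B: TP=13, FN=8+6+4=18 → 13/31 = 0.4194
  C: TP=15, FN=1+4+5=10 → 15/25 = 0.6000
  D: TP=28, FN=3+1+1=5 → 28/33 = 0.8485
Highest is class 'D' with recall = 0.848.

0.848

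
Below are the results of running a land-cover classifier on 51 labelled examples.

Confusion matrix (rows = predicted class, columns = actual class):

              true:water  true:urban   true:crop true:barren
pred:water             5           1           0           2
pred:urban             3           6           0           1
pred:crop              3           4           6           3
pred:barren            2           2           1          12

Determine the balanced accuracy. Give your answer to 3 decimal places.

0.592

Balanced accuracy = mean of per-class recall.
  water: recall = 5/13 = 0.3846
  urban: recall = 6/13 = 0.4615
  crop: recall = 6/7 = 0.8571
  barren: recall = 12/18 = 0.6667
Mean = (0.3846 + 0.4615 + 0.8571 + 0.6667) / 4 = 0.592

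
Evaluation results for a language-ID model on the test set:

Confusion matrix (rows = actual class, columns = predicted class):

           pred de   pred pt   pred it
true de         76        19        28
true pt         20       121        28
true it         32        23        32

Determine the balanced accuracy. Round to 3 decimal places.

Balanced accuracy = mean of per-class recall.
  de: recall = 76/123 = 0.6179
  pt: recall = 121/169 = 0.7160
  it: recall = 32/87 = 0.3678
Mean = (0.6179 + 0.7160 + 0.3678) / 3 = 0.567

0.567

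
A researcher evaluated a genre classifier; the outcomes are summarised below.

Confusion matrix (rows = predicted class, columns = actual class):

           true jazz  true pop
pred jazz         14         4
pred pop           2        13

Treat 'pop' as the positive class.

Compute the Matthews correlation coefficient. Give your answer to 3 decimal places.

MCC = (TP·TN − FP·FN) / √((TP+FP)(TP+FN)(TN+FP)(TN+FN))
Numerator = 13·14 − 2·4 = 174
Denominator = √(15·17·16·18) = √73440 = 270.9982
MCC = 174 / 270.9982 = 0.642

0.642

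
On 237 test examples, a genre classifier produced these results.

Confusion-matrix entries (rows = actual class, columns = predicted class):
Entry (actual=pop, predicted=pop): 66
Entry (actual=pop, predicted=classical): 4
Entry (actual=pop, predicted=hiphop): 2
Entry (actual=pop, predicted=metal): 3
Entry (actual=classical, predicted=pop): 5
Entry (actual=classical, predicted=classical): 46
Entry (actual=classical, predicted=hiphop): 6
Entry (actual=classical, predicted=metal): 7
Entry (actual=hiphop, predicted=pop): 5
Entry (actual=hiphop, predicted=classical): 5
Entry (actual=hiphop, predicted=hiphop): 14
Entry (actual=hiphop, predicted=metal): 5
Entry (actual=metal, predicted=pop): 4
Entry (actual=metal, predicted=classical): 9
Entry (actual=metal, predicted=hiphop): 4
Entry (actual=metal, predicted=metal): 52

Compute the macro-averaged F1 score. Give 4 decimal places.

0.7110

Per-class F1 score (2·TP/(2·TP+FP+FN)):
  pop: TP=66, FP=5+5+4=14, FN=4+2+3=9 → 132/155 = 0.85161
  classical: TP=46, FP=4+5+9=18, FN=5+6+7=18 → 92/128 = 0.71875
  hiphop: TP=14, FP=2+6+4=12, FN=5+5+5=15 → 28/55 = 0.50909
  metal: TP=52, FP=3+7+5=15, FN=4+9+4=17 → 104/136 = 0.76471
Macro-F1 score = mean = (0.85161 + 0.71875 + 0.50909 + 0.76471) / 4 = 0.7110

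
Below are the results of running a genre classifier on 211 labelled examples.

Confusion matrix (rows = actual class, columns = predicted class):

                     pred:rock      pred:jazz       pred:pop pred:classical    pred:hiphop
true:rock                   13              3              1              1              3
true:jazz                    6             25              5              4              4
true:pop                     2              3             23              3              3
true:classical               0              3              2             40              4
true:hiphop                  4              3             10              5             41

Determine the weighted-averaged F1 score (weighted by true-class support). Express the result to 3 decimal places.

0.673

Per-class F1 score (2·TP/(2·TP+FP+FN)):
  rock: TP=13, FP=6+2+0+4=12, FN=3+1+1+3=8 → 26/46 = 0.5652
  jazz: TP=25, FP=3+3+3+3=12, FN=6+5+4+4=19 → 50/81 = 0.6173
  pop: TP=23, FP=1+5+2+10=18, FN=2+3+3+3=11 → 46/75 = 0.6133
  classical: TP=40, FP=1+4+3+5=13, FN=0+3+2+4=9 → 80/102 = 0.7843
  hiphop: TP=41, FP=3+4+3+4=14, FN=4+3+10+5=22 → 82/118 = 0.6949
Weighted-F1 score = Σ (supportᵢ/N)·F1 scoreᵢ with N=211: (21/211)·0.5652 + (44/211)·0.6173 + (34/211)·0.6133 + (49/211)·0.7843 + (63/211)·0.6949 = 0.673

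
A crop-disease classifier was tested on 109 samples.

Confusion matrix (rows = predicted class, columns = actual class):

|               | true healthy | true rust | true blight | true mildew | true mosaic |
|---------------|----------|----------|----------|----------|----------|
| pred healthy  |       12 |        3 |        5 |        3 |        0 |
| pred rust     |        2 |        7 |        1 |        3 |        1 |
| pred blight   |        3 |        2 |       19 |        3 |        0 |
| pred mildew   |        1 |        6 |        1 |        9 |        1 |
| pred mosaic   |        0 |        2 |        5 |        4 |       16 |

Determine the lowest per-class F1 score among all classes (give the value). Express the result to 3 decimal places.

Per-class F1 score (2·TP/(2·TP+FP+FN)):
  healthy: TP=12, FP=3+5+3+0=11, FN=2+3+1+0=6 → 24/41 = 0.5854
  rust: TP=7, FP=2+1+3+1=7, FN=3+2+6+2=13 → 14/34 = 0.4118
  blight: TP=19, FP=3+2+3+0=8, FN=5+1+1+5=12 → 38/58 = 0.6552
  mildew: TP=9, FP=1+6+1+1=9, FN=3+3+3+4=13 → 18/40 = 0.4500
  mosaic: TP=16, FP=0+2+5+4=11, FN=0+1+0+1=2 → 32/45 = 0.7111
Lowest is class 'rust' with F1 score = 0.412.

0.412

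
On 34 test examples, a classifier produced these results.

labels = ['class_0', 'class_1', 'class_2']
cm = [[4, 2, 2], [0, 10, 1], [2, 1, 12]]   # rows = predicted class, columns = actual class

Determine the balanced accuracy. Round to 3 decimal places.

0.745

Balanced accuracy = mean of per-class recall.
  class_0: recall = 4/6 = 0.6667
  class_1: recall = 10/13 = 0.7692
  class_2: recall = 12/15 = 0.8000
Mean = (0.6667 + 0.7692 + 0.8000) / 3 = 0.745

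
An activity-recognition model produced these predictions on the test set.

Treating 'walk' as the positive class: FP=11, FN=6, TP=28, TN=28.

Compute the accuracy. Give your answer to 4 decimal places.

0.7671

Accuracy = (TP+TN)/N = (28+28)/73 = 0.7671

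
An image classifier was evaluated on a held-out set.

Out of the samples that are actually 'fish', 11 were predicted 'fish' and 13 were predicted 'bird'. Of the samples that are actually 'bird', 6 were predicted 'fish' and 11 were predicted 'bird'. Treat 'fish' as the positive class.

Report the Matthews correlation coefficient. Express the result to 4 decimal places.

0.1054

MCC = (TP·TN − FP·FN) / √((TP+FP)(TP+FN)(TN+FP)(TN+FN))
Numerator = 11·11 − 6·13 = 43
Denominator = √(17·24·17·24) = √166464 = 408.0000
MCC = 43 / 408.0000 = 0.1054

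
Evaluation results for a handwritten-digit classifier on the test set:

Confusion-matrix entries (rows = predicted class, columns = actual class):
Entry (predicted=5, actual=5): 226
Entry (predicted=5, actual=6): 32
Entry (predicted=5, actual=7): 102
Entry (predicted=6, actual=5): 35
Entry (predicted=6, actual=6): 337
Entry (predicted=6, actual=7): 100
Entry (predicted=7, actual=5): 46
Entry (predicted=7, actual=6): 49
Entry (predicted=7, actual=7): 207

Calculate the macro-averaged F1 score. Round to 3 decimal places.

0.672

Per-class F1 score (2·TP/(2·TP+FP+FN)):
  5: TP=226, FP=32+102=134, FN=35+46=81 → 452/667 = 0.6777
  6: TP=337, FP=35+100=135, FN=32+49=81 → 674/890 = 0.7573
  7: TP=207, FP=46+49=95, FN=102+100=202 → 414/711 = 0.5823
Macro-F1 score = mean = (0.6777 + 0.7573 + 0.5823) / 3 = 0.672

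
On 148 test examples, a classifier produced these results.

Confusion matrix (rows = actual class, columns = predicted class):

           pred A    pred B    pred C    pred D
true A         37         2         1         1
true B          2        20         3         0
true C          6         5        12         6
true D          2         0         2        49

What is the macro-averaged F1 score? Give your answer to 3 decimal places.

0.755

Per-class F1 score (2·TP/(2·TP+FP+FN)):
  A: TP=37, FP=2+6+2=10, FN=2+1+1=4 → 74/88 = 0.8409
  B: TP=20, FP=2+5+0=7, FN=2+3+0=5 → 40/52 = 0.7692
  C: TP=12, FP=1+3+2=6, FN=6+5+6=17 → 24/47 = 0.5106
  D: TP=49, FP=1+0+6=7, FN=2+0+2=4 → 98/109 = 0.8991
Macro-F1 score = mean = (0.8409 + 0.7692 + 0.5106 + 0.8991) / 4 = 0.755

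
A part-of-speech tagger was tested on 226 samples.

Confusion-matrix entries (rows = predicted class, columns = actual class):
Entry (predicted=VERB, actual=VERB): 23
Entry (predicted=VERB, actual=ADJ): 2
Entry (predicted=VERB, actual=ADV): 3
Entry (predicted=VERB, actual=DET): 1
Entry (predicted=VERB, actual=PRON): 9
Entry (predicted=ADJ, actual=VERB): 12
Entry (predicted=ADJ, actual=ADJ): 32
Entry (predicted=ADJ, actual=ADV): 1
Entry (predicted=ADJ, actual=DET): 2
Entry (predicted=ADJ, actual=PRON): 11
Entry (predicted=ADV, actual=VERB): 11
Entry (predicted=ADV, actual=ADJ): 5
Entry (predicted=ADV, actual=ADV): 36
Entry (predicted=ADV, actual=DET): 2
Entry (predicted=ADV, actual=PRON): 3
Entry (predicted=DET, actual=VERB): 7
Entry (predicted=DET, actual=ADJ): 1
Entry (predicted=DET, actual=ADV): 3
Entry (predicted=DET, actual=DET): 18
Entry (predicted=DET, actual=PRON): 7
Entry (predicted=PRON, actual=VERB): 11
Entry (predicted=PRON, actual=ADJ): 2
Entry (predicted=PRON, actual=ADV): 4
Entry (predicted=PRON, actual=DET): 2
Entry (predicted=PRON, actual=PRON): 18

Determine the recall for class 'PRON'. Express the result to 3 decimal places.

Take TP from the diagonal, FP from the rest of the 'PRON' prediction marginal, FN from the rest of the 'PRON' actual marginal.
recall = TP/(TP+FN).
PRON: TP=18, FN=9+11+3+7=30 → 18/48 = 0.3750

0.375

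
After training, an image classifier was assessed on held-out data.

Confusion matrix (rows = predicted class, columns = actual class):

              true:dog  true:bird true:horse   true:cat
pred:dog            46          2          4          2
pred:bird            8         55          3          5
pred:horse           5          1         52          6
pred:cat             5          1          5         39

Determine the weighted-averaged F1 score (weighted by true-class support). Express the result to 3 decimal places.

Per-class F1 score (2·TP/(2·TP+FP+FN)):
  dog: TP=46, FP=2+4+2=8, FN=8+5+5=18 → 92/118 = 0.7797
  bird: TP=55, FP=8+3+5=16, FN=2+1+1=4 → 110/130 = 0.8462
  horse: TP=52, FP=5+1+6=12, FN=4+3+5=12 → 104/128 = 0.8125
  cat: TP=39, FP=5+1+5=11, FN=2+5+6=13 → 78/102 = 0.7647
Weighted-F1 score = Σ (supportᵢ/N)·F1 scoreᵢ with N=239: (64/239)·0.7797 + (59/239)·0.8462 + (64/239)·0.8125 + (52/239)·0.7647 = 0.802

0.802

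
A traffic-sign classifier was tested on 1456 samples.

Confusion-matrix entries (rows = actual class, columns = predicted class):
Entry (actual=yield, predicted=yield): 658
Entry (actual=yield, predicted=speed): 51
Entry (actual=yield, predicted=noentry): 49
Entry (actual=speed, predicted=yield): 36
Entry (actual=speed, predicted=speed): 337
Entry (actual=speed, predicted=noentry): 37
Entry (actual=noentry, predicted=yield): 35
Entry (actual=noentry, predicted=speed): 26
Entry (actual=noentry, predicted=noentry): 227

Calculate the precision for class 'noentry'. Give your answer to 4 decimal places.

One-vs-rest for 'noentry': TP = diagonal; FP = other classes predicted 'noentry'; FN = 'noentry' predicted as other.
precision = TP/(TP+FP).
noentry: TP=227, FP=49+37=86 → 227/313 = 0.72524

0.7252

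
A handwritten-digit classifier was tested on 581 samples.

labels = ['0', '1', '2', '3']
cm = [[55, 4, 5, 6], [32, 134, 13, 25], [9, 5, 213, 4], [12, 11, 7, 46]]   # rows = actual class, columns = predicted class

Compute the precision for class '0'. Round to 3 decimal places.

0.509

One-vs-rest for '0': TP = diagonal; FP = other classes predicted '0'; FN = '0' predicted as other.
precision = TP/(TP+FP).
0: TP=55, FP=32+9+12=53 → 55/108 = 0.5093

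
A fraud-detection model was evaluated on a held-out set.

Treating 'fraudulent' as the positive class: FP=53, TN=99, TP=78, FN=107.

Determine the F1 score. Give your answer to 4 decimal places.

Precision = TP/(TP+FP) = 78/131 = 0.5954
Recall = TP/(TP+FN) = 78/185 = 0.4216
F1 = 2·TP/(2·TP+FP+FN) = 156/316 = 0.4937

0.4937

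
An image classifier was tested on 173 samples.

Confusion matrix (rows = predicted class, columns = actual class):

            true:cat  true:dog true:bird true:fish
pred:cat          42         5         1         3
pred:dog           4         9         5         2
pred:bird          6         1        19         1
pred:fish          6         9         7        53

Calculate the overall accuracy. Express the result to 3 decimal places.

0.711

Accuracy = trace / total = (42+9+19+53=123) / 173 = 123/173 = 0.711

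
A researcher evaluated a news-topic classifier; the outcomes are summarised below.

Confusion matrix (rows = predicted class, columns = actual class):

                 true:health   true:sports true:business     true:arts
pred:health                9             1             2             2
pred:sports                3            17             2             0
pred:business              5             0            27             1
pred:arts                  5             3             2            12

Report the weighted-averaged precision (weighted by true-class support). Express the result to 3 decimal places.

Per-class precision (TP/(TP+FP)):
  health: TP=9, FP=1+2+2=5 → 9/14 = 0.6429
  sports: TP=17, FP=3+2+0=5 → 17/22 = 0.7727
  business: TP=27, FP=5+0+1=6 → 27/33 = 0.8182
  arts: TP=12, FP=5+3+2=10 → 12/22 = 0.5455
Weighted-precision = Σ (supportᵢ/N)·precisionᵢ with N=91: (22/91)·0.6429 + (21/91)·0.7727 + (33/91)·0.8182 + (15/91)·0.5455 = 0.720

0.720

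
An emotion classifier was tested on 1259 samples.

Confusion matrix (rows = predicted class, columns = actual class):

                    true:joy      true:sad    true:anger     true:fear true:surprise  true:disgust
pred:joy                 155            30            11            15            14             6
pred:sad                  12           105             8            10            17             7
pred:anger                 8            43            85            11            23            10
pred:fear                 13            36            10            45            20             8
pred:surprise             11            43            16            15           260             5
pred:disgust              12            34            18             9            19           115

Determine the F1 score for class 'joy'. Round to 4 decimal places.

Take TP from the diagonal, FP from the rest of the 'joy' prediction marginal, FN from the rest of the 'joy' actual marginal.
F1 score = 2·TP/(2·TP+FP+FN).
joy: TP=155, FP=30+11+15+14+6=76, FN=12+8+13+11+12=56 → 310/442 = 0.70136

0.7014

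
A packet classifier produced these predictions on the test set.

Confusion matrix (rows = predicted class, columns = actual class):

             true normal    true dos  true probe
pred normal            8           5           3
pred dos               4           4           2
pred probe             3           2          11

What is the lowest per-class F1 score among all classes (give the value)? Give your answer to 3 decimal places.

0.381

Per-class F1 score (2·TP/(2·TP+FP+FN)):
  normal: TP=8, FP=5+3=8, FN=4+3=7 → 16/31 = 0.5161
  dos: TP=4, FP=4+2=6, FN=5+2=7 → 8/21 = 0.3810
  probe: TP=11, FP=3+2=5, FN=3+2=5 → 22/32 = 0.6875
Lowest is class 'dos' with F1 score = 0.381.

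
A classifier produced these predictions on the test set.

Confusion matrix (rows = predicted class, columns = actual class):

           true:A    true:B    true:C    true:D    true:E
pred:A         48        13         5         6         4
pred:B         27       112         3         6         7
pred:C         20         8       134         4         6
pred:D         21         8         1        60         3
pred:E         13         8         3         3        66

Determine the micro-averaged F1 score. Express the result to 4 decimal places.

0.7131

Micro-averaging pools counts across classes: ΣTP=420, ΣFP=169, ΣFN=169.
Micro-F1 score = 2·TP/(2·TP+FP+FN) on pooled counts = 0.7131 (equals overall accuracy in single-label multiclass).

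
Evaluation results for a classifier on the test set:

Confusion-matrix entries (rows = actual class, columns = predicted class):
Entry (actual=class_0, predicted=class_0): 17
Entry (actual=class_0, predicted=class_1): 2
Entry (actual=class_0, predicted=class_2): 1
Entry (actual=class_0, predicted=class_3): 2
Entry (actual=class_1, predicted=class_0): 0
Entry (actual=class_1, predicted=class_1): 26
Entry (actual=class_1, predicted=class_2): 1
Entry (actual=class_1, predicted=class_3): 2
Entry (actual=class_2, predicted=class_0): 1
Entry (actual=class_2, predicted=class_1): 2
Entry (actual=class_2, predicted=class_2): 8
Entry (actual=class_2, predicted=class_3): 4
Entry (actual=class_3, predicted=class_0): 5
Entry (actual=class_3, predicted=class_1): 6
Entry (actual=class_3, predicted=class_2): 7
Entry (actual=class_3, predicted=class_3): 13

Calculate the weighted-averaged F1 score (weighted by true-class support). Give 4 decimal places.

0.6477

Per-class F1 score (2·TP/(2·TP+FP+FN)):
  class_0: TP=17, FP=0+1+5=6, FN=2+1+2=5 → 34/45 = 0.75556
  class_1: TP=26, FP=2+2+6=10, FN=0+1+2=3 → 52/65 = 0.80000
  class_2: TP=8, FP=1+1+7=9, FN=1+2+4=7 → 16/32 = 0.50000
  class_3: TP=13, FP=2+2+4=8, FN=5+6+7=18 → 26/52 = 0.50000
Weighted-F1 score = Σ (supportᵢ/N)·F1 scoreᵢ with N=97: (22/97)·0.75556 + (29/97)·0.80000 + (15/97)·0.50000 + (31/97)·0.50000 = 0.6477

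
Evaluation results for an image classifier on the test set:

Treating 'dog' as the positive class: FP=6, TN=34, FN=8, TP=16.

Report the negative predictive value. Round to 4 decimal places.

0.8095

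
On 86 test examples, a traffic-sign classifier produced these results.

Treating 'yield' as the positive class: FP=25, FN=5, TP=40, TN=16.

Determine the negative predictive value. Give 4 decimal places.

NPV = TN/(TN+FN) = 16/(16+5) = 0.7619

0.7619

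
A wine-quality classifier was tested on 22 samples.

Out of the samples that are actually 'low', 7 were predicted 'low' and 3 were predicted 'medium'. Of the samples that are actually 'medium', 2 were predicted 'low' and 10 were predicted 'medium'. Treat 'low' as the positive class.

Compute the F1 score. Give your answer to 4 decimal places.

Precision = TP/(TP+FP) = 7/9 = 0.7778
Recall = TP/(TP+FN) = 7/10 = 0.7000
F1 = 2·TP/(2·TP+FP+FN) = 14/19 = 0.7368

0.7368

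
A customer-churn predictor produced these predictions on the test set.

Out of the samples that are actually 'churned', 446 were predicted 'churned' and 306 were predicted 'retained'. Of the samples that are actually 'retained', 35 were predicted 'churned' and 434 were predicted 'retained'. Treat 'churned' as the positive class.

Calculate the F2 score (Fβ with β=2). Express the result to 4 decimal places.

Fβ = (1+β²)·TP / ((1+β²)·TP + β²·FN + FP), with β²=4
= 5·446 / (5·446 + 4·306 + 35) = 0.6392

0.6392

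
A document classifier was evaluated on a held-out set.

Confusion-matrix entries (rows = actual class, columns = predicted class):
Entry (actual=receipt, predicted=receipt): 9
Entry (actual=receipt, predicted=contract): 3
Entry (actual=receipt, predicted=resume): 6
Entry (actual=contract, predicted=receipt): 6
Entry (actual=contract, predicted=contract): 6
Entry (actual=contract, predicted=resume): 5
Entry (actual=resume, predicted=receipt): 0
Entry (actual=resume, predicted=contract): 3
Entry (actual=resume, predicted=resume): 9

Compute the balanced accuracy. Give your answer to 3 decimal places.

0.534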